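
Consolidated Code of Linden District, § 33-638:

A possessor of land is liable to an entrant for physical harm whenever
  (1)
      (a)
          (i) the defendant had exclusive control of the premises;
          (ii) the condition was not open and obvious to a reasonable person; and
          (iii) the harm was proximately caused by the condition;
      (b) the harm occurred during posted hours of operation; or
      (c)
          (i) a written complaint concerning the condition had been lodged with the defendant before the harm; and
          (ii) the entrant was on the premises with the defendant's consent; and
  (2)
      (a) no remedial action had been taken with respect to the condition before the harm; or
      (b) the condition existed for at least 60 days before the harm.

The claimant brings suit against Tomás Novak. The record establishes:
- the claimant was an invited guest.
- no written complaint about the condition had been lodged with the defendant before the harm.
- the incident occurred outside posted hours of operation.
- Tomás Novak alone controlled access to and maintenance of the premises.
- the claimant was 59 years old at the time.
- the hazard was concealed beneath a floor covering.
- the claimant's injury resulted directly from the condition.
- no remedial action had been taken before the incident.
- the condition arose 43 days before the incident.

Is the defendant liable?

(i) exclusive control — holds.
(ii) not open/obvious — satisfied.
(iii) proximate cause — holds.
(a) = T AND T AND T = true.
(b) during posted hours — fails.
(i) complaint lodged — not satisfied.
(ii) consent to enter — met.
(c): F AND T → false.
(1): T OR F OR F → true.
(a) no remedial action — holds.
(b) condition ≥60 days old — fails.
So (2) is satisfied (T OR F).
Overall: T AND T → true.

Yes — liable.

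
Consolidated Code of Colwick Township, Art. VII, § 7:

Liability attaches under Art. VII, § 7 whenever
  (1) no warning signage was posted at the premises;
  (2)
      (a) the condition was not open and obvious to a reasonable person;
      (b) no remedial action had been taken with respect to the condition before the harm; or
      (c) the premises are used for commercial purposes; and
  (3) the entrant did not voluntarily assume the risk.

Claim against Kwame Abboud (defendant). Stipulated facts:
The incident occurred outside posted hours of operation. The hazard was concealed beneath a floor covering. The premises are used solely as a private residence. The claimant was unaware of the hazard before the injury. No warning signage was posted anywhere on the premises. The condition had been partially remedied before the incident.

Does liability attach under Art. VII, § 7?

Yes — liable.

(1) no signage posted — met.
(a) not open/obvious — holds.
(b) no remedial action — not met.
(c) commercial use — not satisfied.
(2): T OR F OR F → true.
(3) no assumed risk — met.
Overall = T AND T AND T = true.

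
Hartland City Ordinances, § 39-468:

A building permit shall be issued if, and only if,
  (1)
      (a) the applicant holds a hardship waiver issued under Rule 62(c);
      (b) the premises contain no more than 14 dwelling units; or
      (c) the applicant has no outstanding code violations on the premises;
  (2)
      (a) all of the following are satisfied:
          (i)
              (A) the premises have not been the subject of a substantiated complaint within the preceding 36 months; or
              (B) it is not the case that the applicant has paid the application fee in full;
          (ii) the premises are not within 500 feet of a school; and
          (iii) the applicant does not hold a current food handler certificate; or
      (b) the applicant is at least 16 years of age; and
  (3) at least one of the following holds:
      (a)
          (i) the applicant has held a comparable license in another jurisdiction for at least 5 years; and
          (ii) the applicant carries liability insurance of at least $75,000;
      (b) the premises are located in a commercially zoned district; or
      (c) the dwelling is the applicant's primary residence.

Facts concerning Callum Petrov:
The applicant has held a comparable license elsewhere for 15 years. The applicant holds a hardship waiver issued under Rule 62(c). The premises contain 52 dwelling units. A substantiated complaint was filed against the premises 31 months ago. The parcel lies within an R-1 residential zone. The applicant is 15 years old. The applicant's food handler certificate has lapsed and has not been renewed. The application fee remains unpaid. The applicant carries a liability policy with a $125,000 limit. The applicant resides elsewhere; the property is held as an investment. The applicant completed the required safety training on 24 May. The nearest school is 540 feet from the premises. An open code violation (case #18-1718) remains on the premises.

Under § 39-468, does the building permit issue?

Yes — granted.

(a) hardship waiver — holds.
(b) ≤ 14 units — not met.
(c) no code violations — not satisfied.
So (1) is satisfied (T OR F OR F).
(A) no complaint in 36 mo. — not satisfied.
(B) not (fee paid) — met.
So (i) is satisfied (F OR T).
(ii) ≥500 ft from school — holds.
(iii) not (food handler cert.) — satisfied.
(a) = T AND T AND T = true.
(b) age ≥ 16 — not satisfied.
(2) = T OR F = true.
(i) prior license ≥ 5 yr — met.
(ii) insurance ≥ $75,000 — holds.
(a): T AND T → true.
(b) commercially zoned — fails.
(c) primary residence — fails.
(3): T OR F OR F → true.
Overall: T AND T AND T → true.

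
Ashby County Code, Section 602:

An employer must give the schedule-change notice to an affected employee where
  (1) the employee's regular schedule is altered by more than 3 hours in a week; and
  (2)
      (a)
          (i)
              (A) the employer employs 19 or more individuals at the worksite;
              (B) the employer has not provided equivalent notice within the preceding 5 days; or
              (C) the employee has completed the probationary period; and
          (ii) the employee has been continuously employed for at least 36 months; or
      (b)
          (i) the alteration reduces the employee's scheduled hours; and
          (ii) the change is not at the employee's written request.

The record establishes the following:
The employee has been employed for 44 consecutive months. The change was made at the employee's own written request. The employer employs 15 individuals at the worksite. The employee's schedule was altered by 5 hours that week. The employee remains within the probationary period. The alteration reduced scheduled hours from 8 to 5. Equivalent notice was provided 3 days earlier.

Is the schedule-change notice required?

(1) schedule shift > 3h — holds.
(A) ≥ 19 at site — fails.
(B) no recent notice — not satisfied.
(C) past probation — not met.
(i): F OR F OR F → false.
(ii) tenure ≥ 36 mo. — met.
(a): F AND T → false.
(i) hours reduced — satisfied.
(ii) not employee-requested — fails.
(b) = T AND F = false.
So (2) is not satisfied (F OR F).
Overall: T AND F → false.

No — not required.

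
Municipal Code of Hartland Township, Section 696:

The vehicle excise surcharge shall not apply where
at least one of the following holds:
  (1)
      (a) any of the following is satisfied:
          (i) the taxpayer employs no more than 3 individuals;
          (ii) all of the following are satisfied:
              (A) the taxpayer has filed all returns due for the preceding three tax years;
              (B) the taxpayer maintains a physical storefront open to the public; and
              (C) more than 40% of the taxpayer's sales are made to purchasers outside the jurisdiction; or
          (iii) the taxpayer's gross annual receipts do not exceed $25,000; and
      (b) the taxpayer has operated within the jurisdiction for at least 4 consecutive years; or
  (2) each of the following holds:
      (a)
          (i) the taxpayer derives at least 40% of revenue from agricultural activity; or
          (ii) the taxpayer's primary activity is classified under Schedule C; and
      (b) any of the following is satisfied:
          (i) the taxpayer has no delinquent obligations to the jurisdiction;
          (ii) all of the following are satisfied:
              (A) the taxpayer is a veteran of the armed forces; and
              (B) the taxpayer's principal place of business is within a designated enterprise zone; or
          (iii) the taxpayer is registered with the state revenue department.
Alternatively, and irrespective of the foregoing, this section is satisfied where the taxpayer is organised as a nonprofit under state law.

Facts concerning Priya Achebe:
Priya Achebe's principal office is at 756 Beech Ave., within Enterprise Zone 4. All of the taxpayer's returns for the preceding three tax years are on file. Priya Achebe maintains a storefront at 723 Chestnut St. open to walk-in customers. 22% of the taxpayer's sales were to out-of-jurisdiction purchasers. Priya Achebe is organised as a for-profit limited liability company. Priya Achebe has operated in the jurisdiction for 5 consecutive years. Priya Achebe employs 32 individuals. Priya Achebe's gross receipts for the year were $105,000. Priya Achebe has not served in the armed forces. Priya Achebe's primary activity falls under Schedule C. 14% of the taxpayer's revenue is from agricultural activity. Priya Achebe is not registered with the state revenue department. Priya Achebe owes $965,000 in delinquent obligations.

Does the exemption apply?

No — not exempt.

(i) ≤ 3 employees — fails.
(A) returns current — holds.
(B) has storefront — met.
(C) >40% out-of-jur. sales — fails.
(ii) = T AND T AND F = false.
(iii) receipts ≤ $25,000 — not satisfied.
(a): F OR F OR F → false.
(b) ≥ 4 yrs in jurisdiction — satisfied.
So (1) is not satisfied (F AND T).
(i) ≥40% agricultural — fails.
(ii) Schedule C activity — satisfied.
So (a) is satisfied (F OR T).
(i) no delinquency — fails.
(A) veteran — not met.
(B) in enterprise zone — satisfied.
So (ii) is not satisfied (F AND T).
(iii) state-registered — not met.
(b): F OR F OR F → false.
(2): T AND F → false.
Overall = F OR F = false.
Exception (nonprofit) — not satisfied.
Result: main false OR exception false → false.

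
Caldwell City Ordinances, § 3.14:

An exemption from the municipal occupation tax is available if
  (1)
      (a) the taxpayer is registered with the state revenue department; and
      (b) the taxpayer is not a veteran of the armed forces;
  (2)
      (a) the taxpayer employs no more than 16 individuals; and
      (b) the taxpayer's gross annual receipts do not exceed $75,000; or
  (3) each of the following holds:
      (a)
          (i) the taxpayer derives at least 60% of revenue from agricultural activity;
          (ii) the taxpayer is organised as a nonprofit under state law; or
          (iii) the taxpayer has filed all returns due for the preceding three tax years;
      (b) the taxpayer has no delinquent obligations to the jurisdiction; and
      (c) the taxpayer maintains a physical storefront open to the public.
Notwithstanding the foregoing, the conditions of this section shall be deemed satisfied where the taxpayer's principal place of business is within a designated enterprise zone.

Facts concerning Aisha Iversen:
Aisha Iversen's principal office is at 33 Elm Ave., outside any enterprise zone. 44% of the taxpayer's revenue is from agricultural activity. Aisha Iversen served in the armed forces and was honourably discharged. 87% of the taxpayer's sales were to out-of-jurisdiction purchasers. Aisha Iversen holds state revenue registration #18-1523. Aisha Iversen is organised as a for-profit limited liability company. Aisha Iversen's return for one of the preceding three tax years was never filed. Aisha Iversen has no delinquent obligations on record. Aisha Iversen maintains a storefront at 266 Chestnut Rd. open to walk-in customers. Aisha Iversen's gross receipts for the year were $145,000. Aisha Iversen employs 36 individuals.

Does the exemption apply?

No — not exempt.

(a) state-registered — holds.
(b) not (veteran) — fails.
(1) = T AND F = false.
(a) ≤ 16 employees — not satisfied.
(b) receipts ≤ $75,000 — fails.
(2): F AND F → false.
(i) ≥60% agricultural — not satisfied.
(ii) nonprofit — not met.
(iii) returns current — not satisfied.
(a): F OR F OR F → false.
(b) no delinquency — holds.
(c) has storefront — satisfied.
So (3) is not satisfied (F AND T AND T).
Overall = F OR F OR F = false.
Exception (in enterprise zone) — not satisfied.
Result: main false OR exception false → false.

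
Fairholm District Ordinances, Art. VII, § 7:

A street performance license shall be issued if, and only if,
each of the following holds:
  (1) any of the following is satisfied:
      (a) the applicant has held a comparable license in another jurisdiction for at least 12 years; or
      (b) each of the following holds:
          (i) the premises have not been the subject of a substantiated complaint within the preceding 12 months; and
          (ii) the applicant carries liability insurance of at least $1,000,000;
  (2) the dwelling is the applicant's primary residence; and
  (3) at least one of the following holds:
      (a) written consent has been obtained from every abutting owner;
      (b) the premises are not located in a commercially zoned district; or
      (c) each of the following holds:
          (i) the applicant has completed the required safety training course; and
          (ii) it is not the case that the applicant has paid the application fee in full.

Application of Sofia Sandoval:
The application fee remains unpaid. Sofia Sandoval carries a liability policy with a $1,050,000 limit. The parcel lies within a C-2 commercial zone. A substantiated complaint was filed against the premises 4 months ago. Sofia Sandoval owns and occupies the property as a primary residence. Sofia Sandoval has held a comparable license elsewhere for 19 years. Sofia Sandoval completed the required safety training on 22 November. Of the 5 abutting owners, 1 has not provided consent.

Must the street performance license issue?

Yes — granted.

(a) prior license ≥ 12 yr — holds.
(i) no complaint in 12 mo. — fails.
(ii) insurance ≥ $1,000,000 — met.
(b): F AND T → false.
(1) = T OR F = true.
(2) primary residence — holds.
(a) all abutters consent — not satisfied.
(b) not (commercially zoned) — not met.
(i) safety training — satisfied.
(ii) not (fee paid) — holds.
So (c) is satisfied (T AND T).
So (3) is satisfied (F OR F OR T).
So Overall is satisfied (T AND T AND T).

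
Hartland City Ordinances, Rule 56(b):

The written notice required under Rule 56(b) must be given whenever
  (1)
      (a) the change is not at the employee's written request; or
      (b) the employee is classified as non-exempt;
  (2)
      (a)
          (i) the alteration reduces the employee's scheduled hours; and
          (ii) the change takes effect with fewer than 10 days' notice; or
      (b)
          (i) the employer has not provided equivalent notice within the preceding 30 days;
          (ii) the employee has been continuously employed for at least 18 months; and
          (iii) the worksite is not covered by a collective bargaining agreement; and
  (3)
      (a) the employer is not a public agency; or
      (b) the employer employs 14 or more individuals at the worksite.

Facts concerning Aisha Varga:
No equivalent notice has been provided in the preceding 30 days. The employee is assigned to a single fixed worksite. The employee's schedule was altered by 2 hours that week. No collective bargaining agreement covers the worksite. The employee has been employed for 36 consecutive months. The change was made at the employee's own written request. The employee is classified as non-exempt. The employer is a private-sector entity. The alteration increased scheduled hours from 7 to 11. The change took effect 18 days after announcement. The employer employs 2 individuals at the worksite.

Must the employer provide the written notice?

Yes — required.

(a) not employee-requested — fails.
(b) non-exempt — satisfied.
(1) = F OR T = true.
(i) hours reduced — not met.
(ii) < 10 days' notice — not satisfied.
(a): F AND F → false.
(i) no recent notice — met.
(ii) tenure ≥ 18 mo. — met.
(iii) no CBA — met.
(b): T AND T AND T → true.
(2): F OR T → true.
(a) not (public agency) — holds.
(b) ≥ 14 at site — not met.
(3) = T OR F = true.
Overall = T AND T AND T = true.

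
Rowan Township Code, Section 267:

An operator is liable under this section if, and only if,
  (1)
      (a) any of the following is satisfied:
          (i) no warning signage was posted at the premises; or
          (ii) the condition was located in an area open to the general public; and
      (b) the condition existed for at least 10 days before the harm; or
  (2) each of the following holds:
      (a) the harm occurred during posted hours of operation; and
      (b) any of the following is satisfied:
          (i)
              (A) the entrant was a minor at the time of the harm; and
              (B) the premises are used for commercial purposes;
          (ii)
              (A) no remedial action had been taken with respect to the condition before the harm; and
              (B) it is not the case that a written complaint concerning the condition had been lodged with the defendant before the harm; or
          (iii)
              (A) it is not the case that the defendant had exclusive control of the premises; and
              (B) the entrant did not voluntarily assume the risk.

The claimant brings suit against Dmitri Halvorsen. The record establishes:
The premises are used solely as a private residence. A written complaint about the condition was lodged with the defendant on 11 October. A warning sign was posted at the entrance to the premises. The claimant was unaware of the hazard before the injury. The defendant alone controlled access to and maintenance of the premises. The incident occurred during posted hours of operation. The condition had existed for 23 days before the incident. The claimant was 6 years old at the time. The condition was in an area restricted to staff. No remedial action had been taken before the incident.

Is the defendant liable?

No — not liable.

(i) no signage posted — not met.
(ii) public area — not met.
(a) = F OR F = false.
(b) condition ≥10 days old — met.
(1): F AND T → false.
(a) during posted hours — satisfied.
(A) entrant a minor — holds.
(B) commercial use — not met.
(i) = T AND F = false.
(A) no remedial action — satisfied.
(B) not (complaint lodged) — not satisfied.
(ii) = T AND F = false.
(A) not (exclusive control) — not met.
(B) no assumed risk — satisfied.
So (iii) is not satisfied (F AND T).
(b) = F OR F OR F = false.
(2) = T AND F = false.
Overall = F OR F = false.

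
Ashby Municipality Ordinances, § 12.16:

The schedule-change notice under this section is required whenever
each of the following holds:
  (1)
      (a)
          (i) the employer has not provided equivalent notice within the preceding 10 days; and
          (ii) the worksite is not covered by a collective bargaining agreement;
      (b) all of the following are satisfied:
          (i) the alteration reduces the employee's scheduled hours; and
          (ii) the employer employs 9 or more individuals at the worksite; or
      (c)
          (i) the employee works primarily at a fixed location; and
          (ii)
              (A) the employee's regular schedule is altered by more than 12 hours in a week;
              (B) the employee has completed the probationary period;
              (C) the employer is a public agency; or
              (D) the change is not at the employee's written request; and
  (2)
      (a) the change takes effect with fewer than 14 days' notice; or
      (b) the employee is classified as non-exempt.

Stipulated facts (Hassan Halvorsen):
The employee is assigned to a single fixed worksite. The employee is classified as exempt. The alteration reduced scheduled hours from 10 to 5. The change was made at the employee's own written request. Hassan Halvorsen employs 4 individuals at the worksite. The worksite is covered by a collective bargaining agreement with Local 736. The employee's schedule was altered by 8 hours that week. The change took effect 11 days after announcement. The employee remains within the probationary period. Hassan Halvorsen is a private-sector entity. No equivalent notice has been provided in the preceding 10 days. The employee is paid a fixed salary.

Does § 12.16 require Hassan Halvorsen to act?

No — not required.

(i) no recent notice — satisfied.
(ii) no CBA — not satisfied.
(a) = T AND F = false.
(i) hours reduced — satisfied.
(ii) ≥ 9 at site — fails.
(b): T AND F → false.
(i) fixed location — met.
(A) schedule shift > 12h — not met.
(B) past probation — not satisfied.
(C) public agency — not met.
(D) not employee-requested — not satisfied.
(ii): F OR F OR F OR F → false.
So (c) is not satisfied (T AND F).
(1): F OR F OR F → false.
(a) < 14 days' notice — satisfied.
(b) non-exempt — fails.
(2) = T OR F = true.
So Overall is not satisfied (F AND T).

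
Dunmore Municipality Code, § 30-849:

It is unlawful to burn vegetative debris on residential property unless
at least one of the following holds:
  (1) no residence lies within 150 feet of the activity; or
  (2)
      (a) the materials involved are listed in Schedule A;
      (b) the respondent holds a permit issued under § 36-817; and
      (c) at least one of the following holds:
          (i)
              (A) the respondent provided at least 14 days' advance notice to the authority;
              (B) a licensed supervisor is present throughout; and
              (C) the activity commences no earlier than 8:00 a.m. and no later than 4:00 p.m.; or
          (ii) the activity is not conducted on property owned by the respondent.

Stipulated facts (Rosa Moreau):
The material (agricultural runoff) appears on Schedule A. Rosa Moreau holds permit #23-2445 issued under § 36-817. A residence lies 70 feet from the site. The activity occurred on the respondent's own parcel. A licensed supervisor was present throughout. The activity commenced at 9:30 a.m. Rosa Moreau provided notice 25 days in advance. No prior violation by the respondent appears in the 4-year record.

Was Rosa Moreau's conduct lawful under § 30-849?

(1) no residence in 150 ft — fails.
(a) Schedule A material — satisfied.
(b) holds permit — satisfied.
(A) ≥14 days' notice — met.
(B) supervisor present — holds.
(C) start within hours — met.
So (i) is satisfied (T AND T AND T).
(ii) not (own property) — fails.
(c): T OR F → true.
(2): T AND T AND T → true.
Overall: F OR T → true.

Yes — lawful.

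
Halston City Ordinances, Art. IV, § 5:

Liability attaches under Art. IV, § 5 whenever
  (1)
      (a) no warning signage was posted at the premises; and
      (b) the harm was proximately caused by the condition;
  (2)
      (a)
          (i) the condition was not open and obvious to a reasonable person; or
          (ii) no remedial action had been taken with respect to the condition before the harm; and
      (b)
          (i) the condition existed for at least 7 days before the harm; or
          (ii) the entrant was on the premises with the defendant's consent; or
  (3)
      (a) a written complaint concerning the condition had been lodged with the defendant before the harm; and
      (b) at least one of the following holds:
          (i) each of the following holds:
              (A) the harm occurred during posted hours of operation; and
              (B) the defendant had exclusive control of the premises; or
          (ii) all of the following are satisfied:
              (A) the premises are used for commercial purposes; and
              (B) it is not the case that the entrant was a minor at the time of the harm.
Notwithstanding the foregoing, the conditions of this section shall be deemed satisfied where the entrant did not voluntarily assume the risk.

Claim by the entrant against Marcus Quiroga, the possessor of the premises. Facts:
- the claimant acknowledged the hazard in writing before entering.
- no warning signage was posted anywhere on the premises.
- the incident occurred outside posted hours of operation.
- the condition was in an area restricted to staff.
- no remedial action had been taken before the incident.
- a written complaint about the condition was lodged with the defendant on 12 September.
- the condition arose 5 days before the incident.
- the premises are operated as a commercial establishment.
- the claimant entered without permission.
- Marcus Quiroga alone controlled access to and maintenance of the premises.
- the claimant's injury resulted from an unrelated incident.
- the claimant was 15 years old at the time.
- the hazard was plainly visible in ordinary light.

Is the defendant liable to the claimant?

(a) no signage posted — satisfied.
(b) proximate cause — not satisfied.
(1) = T AND F = false.
(i) not open/obvious — not satisfied.
(ii) no remedial action — met.
(a): F OR T → true.
(i) condition ≥7 days old — not met.
(ii) consent to enter — not satisfied.
(b): F OR F → false.
So (2) is not satisfied (T AND F).
(a) complaint lodged — met.
(A) during posted hours — not satisfied.
(B) exclusive control — holds.
(i): F AND T → false.
(A) commercial use — satisfied.
(B) not (entrant a minor) — not satisfied.
(ii): T AND F → false.
(b) = F OR F = false.
So (3) is not satisfied (T AND F).
So Overall is not satisfied (F OR F OR F).
Exception (no assumed risk) — not satisfied.
Result: main false OR exception false → false.

No — not liable.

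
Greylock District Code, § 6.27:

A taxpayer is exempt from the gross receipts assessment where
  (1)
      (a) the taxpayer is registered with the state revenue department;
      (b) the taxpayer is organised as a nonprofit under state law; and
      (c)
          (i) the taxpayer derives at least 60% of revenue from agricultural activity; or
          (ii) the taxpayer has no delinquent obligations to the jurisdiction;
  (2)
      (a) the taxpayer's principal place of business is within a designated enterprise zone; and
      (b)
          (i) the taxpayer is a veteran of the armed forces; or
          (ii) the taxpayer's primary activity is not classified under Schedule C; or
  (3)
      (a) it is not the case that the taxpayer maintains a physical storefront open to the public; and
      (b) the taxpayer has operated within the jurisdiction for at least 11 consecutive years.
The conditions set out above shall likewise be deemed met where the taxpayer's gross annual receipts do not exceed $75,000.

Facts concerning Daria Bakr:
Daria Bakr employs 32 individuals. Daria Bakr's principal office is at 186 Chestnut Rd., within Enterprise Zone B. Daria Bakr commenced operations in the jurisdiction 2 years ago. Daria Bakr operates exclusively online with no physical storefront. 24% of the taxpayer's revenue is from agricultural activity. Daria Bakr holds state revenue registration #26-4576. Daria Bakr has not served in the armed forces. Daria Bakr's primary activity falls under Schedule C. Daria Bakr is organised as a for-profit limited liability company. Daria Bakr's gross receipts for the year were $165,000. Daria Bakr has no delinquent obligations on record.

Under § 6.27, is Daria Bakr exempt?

No — not exempt.

(a) state-registered — holds.
(b) nonprofit — fails.
(i) ≥60% agricultural — not met.
(ii) no delinquency — holds.
(c) = F OR T = true.
(1) = T AND F AND T = false.
(a) in enterprise zone — holds.
(i) veteran — fails.
(ii) not (Schedule C activity) — not satisfied.
(b) = F OR F = false.
(2) = T AND F = false.
(a) not (has storefront) — holds.
(b) ≥ 11 yrs in jurisdiction — not met.
So (3) is not satisfied (T AND F).
Overall = F OR F OR F = false.
Exception (receipts ≤ $75,000) — not satisfied.
Result: main false OR exception false → false.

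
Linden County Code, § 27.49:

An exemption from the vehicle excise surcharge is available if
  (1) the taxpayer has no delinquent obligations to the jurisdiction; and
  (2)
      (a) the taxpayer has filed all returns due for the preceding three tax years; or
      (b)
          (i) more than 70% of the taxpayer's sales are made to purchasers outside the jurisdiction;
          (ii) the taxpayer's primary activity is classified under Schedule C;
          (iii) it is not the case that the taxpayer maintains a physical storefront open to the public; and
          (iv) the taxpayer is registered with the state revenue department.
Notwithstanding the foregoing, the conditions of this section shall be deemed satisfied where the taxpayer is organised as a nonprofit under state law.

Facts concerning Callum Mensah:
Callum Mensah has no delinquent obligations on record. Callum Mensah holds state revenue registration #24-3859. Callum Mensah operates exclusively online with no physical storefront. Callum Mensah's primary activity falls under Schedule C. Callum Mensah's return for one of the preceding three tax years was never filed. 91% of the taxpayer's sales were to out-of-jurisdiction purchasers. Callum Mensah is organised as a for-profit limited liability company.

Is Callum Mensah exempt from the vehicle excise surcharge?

Yes — exempt.

(1) no delinquency — met.
(a) returns current — fails.
(i) >70% out-of-jur. sales — satisfied.
(ii) Schedule C activity — met.
(iii) not (has storefront) — satisfied.
(iv) state-registered — satisfied.
(b): T AND T AND T AND T → true.
(2) = F OR T = true.
Overall = T AND T = true.
Exception (nonprofit) — not satisfied.
Result: main true OR exception false → true.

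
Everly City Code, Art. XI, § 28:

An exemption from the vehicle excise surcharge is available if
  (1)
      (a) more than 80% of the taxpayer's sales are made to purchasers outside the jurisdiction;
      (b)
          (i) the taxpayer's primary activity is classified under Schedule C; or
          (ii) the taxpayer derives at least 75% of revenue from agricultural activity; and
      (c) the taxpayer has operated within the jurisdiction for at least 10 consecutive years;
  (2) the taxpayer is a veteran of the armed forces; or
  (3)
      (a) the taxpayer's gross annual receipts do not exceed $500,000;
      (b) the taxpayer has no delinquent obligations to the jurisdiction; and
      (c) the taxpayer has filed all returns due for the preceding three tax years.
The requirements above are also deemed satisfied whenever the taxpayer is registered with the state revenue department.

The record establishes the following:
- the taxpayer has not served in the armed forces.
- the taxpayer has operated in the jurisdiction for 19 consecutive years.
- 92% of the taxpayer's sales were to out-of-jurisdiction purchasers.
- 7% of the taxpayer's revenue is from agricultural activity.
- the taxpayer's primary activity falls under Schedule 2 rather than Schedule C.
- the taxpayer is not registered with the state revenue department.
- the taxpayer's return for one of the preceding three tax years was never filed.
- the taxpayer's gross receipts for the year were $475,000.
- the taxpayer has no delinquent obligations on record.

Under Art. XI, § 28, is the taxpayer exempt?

No — not exempt.

(a) >80% out-of-jur. sales — holds.
(i) Schedule C activity — not met.
(ii) ≥75% agricultural — not satisfied.
(b) = F OR F = false.
(c) ≥ 10 yrs in jurisdiction — met.
So (1) is not satisfied (T AND F AND T).
(2) veteran — not met.
(a) receipts ≤ $500,000 — met.
(b) no delinquency — satisfied.
(c) returns current — fails.
(3): T AND T AND F → false.
So Overall is not satisfied (F OR F OR F).
Exception (state-registered) — not satisfied.
Result: main false OR exception false → false.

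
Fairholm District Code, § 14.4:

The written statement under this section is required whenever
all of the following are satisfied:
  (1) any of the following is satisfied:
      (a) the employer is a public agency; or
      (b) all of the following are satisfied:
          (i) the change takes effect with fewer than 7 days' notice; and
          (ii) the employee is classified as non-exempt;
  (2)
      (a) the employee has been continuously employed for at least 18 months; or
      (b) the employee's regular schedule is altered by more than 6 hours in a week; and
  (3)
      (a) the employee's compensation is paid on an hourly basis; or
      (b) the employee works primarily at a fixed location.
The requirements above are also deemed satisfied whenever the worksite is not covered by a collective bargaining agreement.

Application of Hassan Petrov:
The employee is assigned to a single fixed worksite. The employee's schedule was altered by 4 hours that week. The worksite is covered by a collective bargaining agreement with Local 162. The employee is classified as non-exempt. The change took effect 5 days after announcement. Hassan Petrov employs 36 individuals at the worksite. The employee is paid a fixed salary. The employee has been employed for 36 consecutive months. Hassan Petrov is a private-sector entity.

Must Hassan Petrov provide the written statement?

(a) public agency — fails.
(i) < 7 days' notice — satisfied.
(ii) non-exempt — met.
(b): T AND T → true.
So (1) is satisfied (F OR T).
(a) tenure ≥ 18 mo. — holds.
(b) schedule shift > 6h — not met.
(2): T OR F → true.
(a) hourly-paid — not satisfied.
(b) fixed location — met.
(3) = F OR T = true.
Overall = T AND T AND T = true.
Exception (no CBA) — not satisfied.
Result: main true OR exception false → true.

Yes — required.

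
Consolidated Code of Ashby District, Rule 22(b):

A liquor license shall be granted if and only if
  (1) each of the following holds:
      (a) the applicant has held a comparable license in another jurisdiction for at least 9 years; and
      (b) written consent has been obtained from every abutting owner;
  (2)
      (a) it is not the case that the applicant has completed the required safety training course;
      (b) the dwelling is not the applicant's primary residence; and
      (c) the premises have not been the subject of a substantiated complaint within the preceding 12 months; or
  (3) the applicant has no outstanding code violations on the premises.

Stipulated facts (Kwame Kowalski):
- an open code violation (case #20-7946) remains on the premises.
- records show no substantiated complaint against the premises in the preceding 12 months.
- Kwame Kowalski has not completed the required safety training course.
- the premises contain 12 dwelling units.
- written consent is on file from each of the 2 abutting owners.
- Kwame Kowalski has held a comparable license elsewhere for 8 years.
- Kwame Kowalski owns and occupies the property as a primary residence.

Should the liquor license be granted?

(a) prior license ≥ 9 yr — not met.
(b) all abutters consent — satisfied.
(1) = F AND T = false.
(a) not (safety training) — satisfied.
(b) not (primary residence) — not satisfied.
(c) no complaint in 12 mo. — holds.
(2): T AND F AND T → false.
(3) no code violations — not met.
Overall: F OR F OR F → false.

No — denied.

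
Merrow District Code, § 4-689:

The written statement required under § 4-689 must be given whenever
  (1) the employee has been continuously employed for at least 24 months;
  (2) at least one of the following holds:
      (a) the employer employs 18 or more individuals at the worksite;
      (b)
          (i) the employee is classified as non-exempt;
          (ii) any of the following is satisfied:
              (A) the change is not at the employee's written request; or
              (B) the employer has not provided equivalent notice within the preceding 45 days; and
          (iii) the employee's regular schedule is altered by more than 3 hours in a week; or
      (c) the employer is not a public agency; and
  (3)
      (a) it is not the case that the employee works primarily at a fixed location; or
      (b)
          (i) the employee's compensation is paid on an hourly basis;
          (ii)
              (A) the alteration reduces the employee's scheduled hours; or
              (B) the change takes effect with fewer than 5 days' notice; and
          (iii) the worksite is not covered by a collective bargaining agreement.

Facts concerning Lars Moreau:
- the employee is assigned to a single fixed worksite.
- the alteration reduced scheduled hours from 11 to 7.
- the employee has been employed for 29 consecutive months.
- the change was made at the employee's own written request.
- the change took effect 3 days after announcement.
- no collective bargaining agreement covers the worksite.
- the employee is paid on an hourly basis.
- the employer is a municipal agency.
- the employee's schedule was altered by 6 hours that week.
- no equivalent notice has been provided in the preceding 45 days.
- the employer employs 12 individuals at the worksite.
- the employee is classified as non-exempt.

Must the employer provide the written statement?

Yes — required.

(1) tenure ≥ 24 mo. — satisfied.
(a) ≥ 18 at site — fails.
(i) non-exempt — holds.
(A) not employee-requested — not met.
(B) no recent notice — met.
(ii) = F OR T = true.
(iii) schedule shift > 3h — holds.
So (b) is satisfied (T AND T AND T).
(c) not (public agency) — fails.
(2): F OR T OR F → true.
(a) not (fixed location) — not met.
(i) hourly-paid — satisfied.
(A) hours reduced — satisfied.
(B) < 5 days' notice — holds.
(ii): T OR T → true.
(iii) no CBA — holds.
(b): T AND T AND T → true.
(3): F OR T → true.
So Overall is satisfied (T AND T AND T).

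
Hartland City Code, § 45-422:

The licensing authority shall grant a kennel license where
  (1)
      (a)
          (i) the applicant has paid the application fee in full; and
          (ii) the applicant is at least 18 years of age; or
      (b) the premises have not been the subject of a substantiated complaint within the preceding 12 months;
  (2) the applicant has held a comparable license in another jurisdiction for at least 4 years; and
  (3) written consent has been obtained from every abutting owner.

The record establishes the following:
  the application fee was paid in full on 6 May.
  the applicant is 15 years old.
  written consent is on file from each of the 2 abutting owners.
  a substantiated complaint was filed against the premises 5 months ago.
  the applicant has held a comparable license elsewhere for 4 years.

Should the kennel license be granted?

(i) fee paid — satisfied.
(ii) age ≥ 18 — not satisfied.
(a) = T AND F = false.
(b) no complaint in 12 mo. — fails.
(1): F OR F → false.
(2) prior license ≥ 4 yr — met.
(3) all abutters consent — satisfied.
So Overall is not satisfied (F AND T AND T).

No — denied.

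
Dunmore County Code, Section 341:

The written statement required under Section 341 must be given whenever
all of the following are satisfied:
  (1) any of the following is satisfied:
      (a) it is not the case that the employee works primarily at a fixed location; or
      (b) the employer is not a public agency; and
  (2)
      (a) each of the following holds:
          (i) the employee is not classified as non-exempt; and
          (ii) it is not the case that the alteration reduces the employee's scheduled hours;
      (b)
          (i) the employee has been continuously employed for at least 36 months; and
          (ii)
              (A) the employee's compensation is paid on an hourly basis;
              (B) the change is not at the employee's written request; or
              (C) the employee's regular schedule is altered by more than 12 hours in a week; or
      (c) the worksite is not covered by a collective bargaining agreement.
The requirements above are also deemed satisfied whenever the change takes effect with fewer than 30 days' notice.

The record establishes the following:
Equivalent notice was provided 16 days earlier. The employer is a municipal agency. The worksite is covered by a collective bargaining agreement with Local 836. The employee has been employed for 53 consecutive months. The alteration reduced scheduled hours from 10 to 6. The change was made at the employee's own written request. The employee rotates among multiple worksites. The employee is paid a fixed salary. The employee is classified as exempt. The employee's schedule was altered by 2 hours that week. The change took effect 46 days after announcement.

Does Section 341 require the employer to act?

No — not required.

(a) not (fixed location) — met.
(b) not (public agency) — fails.
(1) = T OR F = true.
(i) not (non-exempt) — holds.
(ii) not (hours reduced) — fails.
(a): T AND F → false.
(i) tenure ≥ 36 mo. — met.
(A) hourly-paid — not satisfied.
(B) not employee-requested — not met.
(C) schedule shift > 12h — fails.
(ii) = F OR F OR F = false.
So (b) is not satisfied (T AND F).
(c) no CBA — not satisfied.
So (2) is not satisfied (F OR F OR F).
So Overall is not satisfied (T AND F).
Exception (< 30 days' notice) — not satisfied.
Result: main false OR exception false → false.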